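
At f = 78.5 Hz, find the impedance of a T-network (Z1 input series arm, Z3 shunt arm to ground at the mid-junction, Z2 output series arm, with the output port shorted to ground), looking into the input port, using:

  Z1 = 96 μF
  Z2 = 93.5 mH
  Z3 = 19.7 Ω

Step 1 — Angular frequency: ω = 2π·f = 2π·78.5 = 493.2 rad/s.
Step 2 — Component impedances:
  Z1: Z = 1/(jωC) = -j/(ω·C) = 0 - j21.12 Ω
  Z2: Z = jωL = j·493.2·0.0935 = 0 + j46.12 Ω
  Z3: Z = R = 19.7 Ω
Step 3 — With the output port shorted to ground, the output series arm Z2 runs from the junction to ground; the shunt arm Z3 also runs from the junction to ground. They appear in parallel: Z3 || Z2 = 16.66 + j7.117 Ω.
Step 4 — Series with input arm Z1: Z_in = Z1 + (Z3 || Z2) = 16.66 - j14 Ω = 21.76∠-40.0° Ω.

Z = 16.66 - j14 Ω = 21.76∠-40.0° Ω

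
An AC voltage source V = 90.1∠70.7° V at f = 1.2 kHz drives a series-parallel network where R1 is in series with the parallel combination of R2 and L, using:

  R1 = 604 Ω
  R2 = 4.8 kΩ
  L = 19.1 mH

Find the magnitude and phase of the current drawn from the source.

Step 1 — Angular frequency: ω = 2π·f = 2π·1200 = 7540 rad/s.
Step 2 — Component impedances:
  R1: Z = R = 604 Ω
  R2: Z = R = 4800 Ω
  L: Z = jωL = j·7540·0.0191 = 0 + j144 Ω
Step 3 — Parallel branch: R2 || L = 1/(1/R2 + 1/L) = 4.317 + j143.9 Ω.
Step 4 — Series with R1: Z_total = R1 + (R2 || L) = 608.3 + j143.9 Ω = 625.1∠13.3° Ω.
Step 5 — Source phasor: V = 90.1∠70.7° V = 29.78 + j85.04 V.
Step 6 — Ohm's law: I = V / Z_total = (29.78 + j85.04) / (608.3 + j143.9) = 0.07767 + j0.1214 A.
Step 7 — Convert to polar: |I| = 0.1441 A, ∠I = 57.4°.

I = 0.1441∠57.4° A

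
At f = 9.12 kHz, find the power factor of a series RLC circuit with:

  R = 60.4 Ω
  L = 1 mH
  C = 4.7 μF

Step 1 — Angular frequency: ω = 2π·f = 2π·9120 = 5.73e+04 rad/s.
Step 2 — Component impedances:
  R: Z = R = 60.4 Ω
  L: Z = jωL = j·5.73e+04·0.001 = 0 + j57.3 Ω
  C: Z = 1/(jωC) = -j/(ω·C) = 0 - j3.713 Ω
Step 3 — Series combination: Z_total = R + L + C = 60.4 + j53.59 Ω = 80.75∠41.6° Ω.
Step 4 — Power factor: PF = cos(φ) = Re(Z)/|Z| = 60.4/80.75 = 0.748.
Step 5 — Type: Im(Z) = 53.59 ⇒ lagging (phase φ = 41.6°).

PF = 0.748 (lagging, φ = 41.6°)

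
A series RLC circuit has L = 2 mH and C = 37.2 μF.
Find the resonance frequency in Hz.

Step 1 — Resonance condition Im(Z)=0 gives ω₀ = 1/√(LC).
Step 2 — ω₀ = 1/√(0.002·3.72e-05) = 3666 rad/s.
Step 3 — f₀ = ω₀/(2π) = 583.5 Hz.

f₀ = 583.5 Hz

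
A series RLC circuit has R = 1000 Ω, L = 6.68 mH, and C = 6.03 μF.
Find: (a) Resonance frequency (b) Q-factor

Step 1 — Resonance condition Im(Z)=0 gives ω₀ = 1/√(LC).
Step 2 — ω₀ = 1/√(0.00668·6.03e-06) = 4983 rad/s.
Step 3 — f₀ = ω₀/(2π) = 793 Hz.
Step 4 — Series Q: Q = ω₀L/R = 4983·0.00668/1000 = 0.03328.

(a) f₀ = 793 Hz  (b) Q = 0.03328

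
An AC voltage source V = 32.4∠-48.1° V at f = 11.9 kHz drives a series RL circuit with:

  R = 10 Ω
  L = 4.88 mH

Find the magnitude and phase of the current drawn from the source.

Step 1 — Angular frequency: ω = 2π·f = 2π·1.19e+04 = 7.477e+04 rad/s.
Step 2 — Component impedances:
  R: Z = R = 10 Ω
  L: Z = jωL = j·7.477e+04·0.00488 = 0 + j364.9 Ω
Step 3 — Series combination: Z_total = R + L = 10 + j364.9 Ω = 365∠88.4° Ω.
Step 4 — Source phasor: V = 32.4∠-48.1° V = 21.64 - j24.12 V.
Step 5 — Ohm's law: I = V / Z_total = (21.64 - j24.12) / (10 + j364.9) = -0.06442 - j0.06107 A.
Step 6 — Convert to polar: |I| = 0.08876 A, ∠I = -136.5°.

I = 0.08876∠-136.5° A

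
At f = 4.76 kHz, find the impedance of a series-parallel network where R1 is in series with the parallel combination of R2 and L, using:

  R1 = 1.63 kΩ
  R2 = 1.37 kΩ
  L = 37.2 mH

Step 1 — Angular frequency: ω = 2π·f = 2π·4760 = 2.991e+04 rad/s.
Step 2 — Component impedances:
  R1: Z = R = 1630 Ω
  R2: Z = R = 1370 Ω
  L: Z = jωL = j·2.991e+04·0.0372 = 0 + j1113 Ω
Step 3 — Parallel branch: R2 || L = 1/(1/R2 + 1/L) = 544.5 + j670.4 Ω.
Step 4 — Series with R1: Z_total = R1 + (R2 || L) = 2174 + j670.4 Ω = 2275∠17.1° Ω.

Z = 2174 + j670.4 Ω = 2275∠17.1° Ω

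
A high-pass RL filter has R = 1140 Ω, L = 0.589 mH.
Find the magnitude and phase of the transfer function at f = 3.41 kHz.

Step 1 — Angular frequency: ω = 2π·3410 = 2.143e+04 rad/s.
Step 2 — Transfer function: H(jω) = jωL/(R + jωL).
Step 3 — Numerator jωL = j·12.62; denominator R + jωL = 1140 + j12.62.
Step 4 — H = 0.0001225 + j0.01107.
Step 5 — Magnitude: |H| = 0.01107 (-39.1 dB); phase: φ = 89.4°.

|H| = 0.01107 (-39.1 dB), φ = 89.4°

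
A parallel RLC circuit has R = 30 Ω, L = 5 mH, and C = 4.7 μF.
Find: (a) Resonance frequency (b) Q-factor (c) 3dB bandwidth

Step 1 — Resonance: ω₀ = 1/√(LC) = 1/√(0.005·4.7e-06) = 6523 rad/s.
Step 2 — f₀ = ω₀/(2π) = 1038 Hz.
Step 3 — Parallel Q: Q = R/(ω₀L) = 30/(6523·0.005) = 0.9198.
Step 4 — Bandwidth: Δω = ω₀/Q = 7092 rad/s; BW = Δω/(2π) = 1129 Hz.

(a) f₀ = 1038 Hz  (b) Q = 0.9198  (c) BW = 1129 Hz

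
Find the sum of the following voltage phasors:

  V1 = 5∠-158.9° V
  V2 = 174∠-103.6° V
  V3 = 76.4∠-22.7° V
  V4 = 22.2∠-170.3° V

Step 1 — Convert each phasor to rectangular form:
  V1 = 5·(cos(-158.9°) + j·sin(-158.9°)) = -4.665 - j1.8 V
  V2 = 174·(cos(-103.6°) + j·sin(-103.6°)) = -40.91 - j169.1 V
  V3 = 76.4·(cos(-22.7°) + j·sin(-22.7°)) = 70.48 - j29.48 V
  V4 = 22.2·(cos(-170.3°) + j·sin(-170.3°)) = -21.88 - j3.74 V
Step 2 — Sum components: V_total = 3.02 - j204.1 V.
Step 3 — Convert to polar: |V_total| = 204.2 V, ∠V_total = -89.2°.

V_total = 204.2∠-89.2° V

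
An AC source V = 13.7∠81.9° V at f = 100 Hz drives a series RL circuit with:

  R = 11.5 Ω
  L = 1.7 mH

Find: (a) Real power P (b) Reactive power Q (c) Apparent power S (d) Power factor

Step 1 — Angular frequency: ω = 2π·f = 2π·100 = 628.3 rad/s.
Step 2 — Component impedances:
  R: Z = R = 11.5 Ω
  L: Z = jωL = j·628.3·0.0017 = 0 + j1.068 Ω
Step 3 — Series combination: Z_total = R + L = 11.5 + j1.068 Ω = 11.55∠5.3° Ω.
Step 4 — Source phasor: V = 13.7∠81.9° V = 1.93 + j13.56 V.
Step 5 — Current: I = V / Z = 0.275 + j1.154 A = 1.186∠76.6° A.
Step 6 — Complex power: S = V·I* = 16.18 + j1.503 VA.
Step 7 — Real power: P = Re(S) = 16.18 W.
Step 8 — Reactive power: Q = Im(S) = 1.503 VAR.
Step 9 — Apparent power: |S| = 16.25 VA.
Step 10 — Power factor: PF = P/|S| = 0.9957 (lagging).

(a) P = 16.18 W  (b) Q = 1.503 VAR  (c) S = 16.25 VA  (d) PF = 0.9957 (lagging)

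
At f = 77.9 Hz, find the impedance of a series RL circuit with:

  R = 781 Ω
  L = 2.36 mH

Step 1 — Angular frequency: ω = 2π·f = 2π·77.9 = 489.5 rad/s.
Step 2 — Component impedances:
  R: Z = R = 781 Ω
  L: Z = jωL = j·489.5·0.00236 = 0 + j1.155 Ω
Step 3 — Series combination: Z_total = R + L = 781 + j1.155 Ω = 781∠0.1° Ω.

Z = 781 + j1.155 Ω = 781∠0.1° Ω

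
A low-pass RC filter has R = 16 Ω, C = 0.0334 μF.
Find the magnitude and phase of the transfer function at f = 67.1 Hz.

Step 1 — Angular frequency: ω = 2π·67.1 = 421.6 rad/s.
Step 2 — Transfer function: H(jω) = 1/(1 + jωRC).
Step 3 — Denominator: 1 + jωRC = 1 + j·421.6·16·3.34e-08 = 1 + j0.0002253.
Step 4 — H = 1 - j0.0002253.
Step 5 — Magnitude: |H| = 1 (-0.0 dB); phase: φ = -0.0°.

|H| = 1 (-0.0 dB), φ = -0.0°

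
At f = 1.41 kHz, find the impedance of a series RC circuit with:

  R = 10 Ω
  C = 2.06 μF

Step 1 — Angular frequency: ω = 2π·f = 2π·1410 = 8859 rad/s.
Step 2 — Component impedances:
  R: Z = R = 10 Ω
  C: Z = 1/(jωC) = -j/(ω·C) = 0 - j54.79 Ω
Step 3 — Series combination: Z_total = R + C = 10 - j54.79 Ω = 55.7∠-79.7° Ω.

Z = 10 - j54.79 Ω = 55.7∠-79.7° Ω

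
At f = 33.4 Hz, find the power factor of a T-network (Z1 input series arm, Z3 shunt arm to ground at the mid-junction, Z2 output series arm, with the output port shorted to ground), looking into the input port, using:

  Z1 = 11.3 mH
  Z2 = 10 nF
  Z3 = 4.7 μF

Step 1 — Angular frequency: ω = 2π·f = 2π·33.4 = 209.9 rad/s.
Step 2 — Component impedances:
  Z1: Z = jωL = j·209.9·0.0113 = 0 + j2.371 Ω
  Z2: Z = 1/(jωC) = -j/(ω·C) = 0 - j4.765e+05 Ω
  Z3: Z = 1/(jωC) = -j/(ω·C) = 0 - j1014 Ω
Step 3 — With the output port shorted to ground, the output series arm Z2 runs from the junction to ground; the shunt arm Z3 also runs from the junction to ground. They appear in parallel: Z3 || Z2 = 0 - j1012 Ω.
Step 4 — Series with input arm Z1: Z_in = Z1 + (Z3 || Z2) = 0 - j1009 Ω = 1009∠-90.0° Ω.
Step 5 — Power factor: PF = cos(φ) = Re(Z)/|Z| = 0/1009 = 0.
Step 6 — Type: Im(Z) = -1009 ⇒ leading (phase φ = -90.0°).

PF = 0 (leading, φ = -90.0°)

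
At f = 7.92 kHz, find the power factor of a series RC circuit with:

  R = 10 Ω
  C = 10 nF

Step 1 — Angular frequency: ω = 2π·f = 2π·7920 = 4.976e+04 rad/s.
Step 2 — Component impedances:
  R: Z = R = 10 Ω
  C: Z = 1/(jωC) = -j/(ω·C) = 0 - j2010 Ω
Step 3 — Series combination: Z_total = R + C = 10 - j2010 Ω = 2010∠-89.7° Ω.
Step 4 — Power factor: PF = cos(φ) = Re(Z)/|Z| = 10/2009.6 = 0.004976.
Step 5 — Type: Im(Z) = -2010 ⇒ leading (phase φ = -89.7°).

PF = 0.004976 (leading, φ = -89.7°)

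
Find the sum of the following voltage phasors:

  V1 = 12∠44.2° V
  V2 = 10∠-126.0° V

Step 1 — Convert each phasor to rectangular form:
  V1 = 12·(cos(44.2°) + j·sin(44.2°)) = 8.603 + j8.366 V
  V2 = 10·(cos(-126.0°) + j·sin(-126.0°)) = -5.878 - j8.09 V
Step 2 — Sum components: V_total = 2.725 + j0.2758 V.
Step 3 — Convert to polar: |V_total| = 2.739 V, ∠V_total = 5.8°.

V_total = 2.739∠5.8° V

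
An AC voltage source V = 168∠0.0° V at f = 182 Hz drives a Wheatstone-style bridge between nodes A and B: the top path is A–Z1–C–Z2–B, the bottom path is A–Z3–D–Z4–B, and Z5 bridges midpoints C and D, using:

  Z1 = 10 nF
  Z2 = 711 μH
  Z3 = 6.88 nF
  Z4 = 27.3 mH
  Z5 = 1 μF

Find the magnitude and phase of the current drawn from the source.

Step 1 — Angular frequency: ω = 2π·f = 2π·182 = 1144 rad/s.
Step 2 — Component impedances:
  Z1: Z = 1/(jωC) = -j/(ω·C) = 0 - j8.745e+04 Ω
  Z2: Z = jωL = j·1144·0.000711 = 0 + j0.8131 Ω
  Z3: Z = 1/(jωC) = -j/(ω·C) = 0 - j1.271e+05 Ω
  Z4: Z = jωL = j·1144·0.0273 = 0 + j31.22 Ω
  Z5: Z = 1/(jωC) = -j/(ω·C) = 0 - j874.5 Ω
Step 3 — Bridge requires nodal analysis (the Z5 bridge couples midpoints C and D, so the two paths cannot be reduced to a simple series/parallel combination). Setting node B to ground and injecting 1 A at node A, the 3-node admittance system at A, C, D solves to V_A = Z_AB = 0 - j5.18e+04 Ω = 5.18e+04∠-90.0° Ω.
Step 4 — Source phasor: V = 168∠0.0° V = 168 V.
Step 5 — Ohm's law: I = V / Z_total = (168) / (0 - j5.18e+04) = 0 + j0.003243 A.
Step 6 — Convert to polar: |I| = 0.003243 A, ∠I = 90.0°.

I = 0.003243∠90.0° A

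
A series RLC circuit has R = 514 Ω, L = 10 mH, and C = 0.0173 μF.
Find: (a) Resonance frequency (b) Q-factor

Step 1 — Resonance condition Im(Z)=0 gives ω₀ = 1/√(LC).
Step 2 — ω₀ = 1/√(0.01·1.73e-08) = 7.603e+04 rad/s.
Step 3 — f₀ = ω₀/(2π) = 1.21e+04 Hz.
Step 4 — Series Q: Q = ω₀L/R = 7.603e+04·0.01/514 = 1.479.

(a) f₀ = 1.21e+04 Hz  (b) Q = 1.479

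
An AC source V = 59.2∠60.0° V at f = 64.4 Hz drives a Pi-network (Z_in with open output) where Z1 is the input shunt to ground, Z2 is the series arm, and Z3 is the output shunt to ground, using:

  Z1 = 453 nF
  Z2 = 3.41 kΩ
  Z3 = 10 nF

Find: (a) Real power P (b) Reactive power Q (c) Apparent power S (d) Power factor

Step 1 — Angular frequency: ω = 2π·f = 2π·64.4 = 404.6 rad/s.
Step 2 — Component impedances:
  Z1: Z = 1/(jωC) = -j/(ω·C) = 0 - j5456 Ω
  Z2: Z = R = 3410 Ω
  Z3: Z = 1/(jωC) = -j/(ω·C) = 0 - j2.471e+05 Ω
Step 3 — With open output, the series arm Z2 and the output shunt Z3 appear in series to ground: Z2 + Z3 = 3410 - j2.471e+05 Ω.
Step 4 — Parallel with input shunt Z1: Z_in = Z1 || (Z2 + Z3) = 1.59 - j5338 Ω = 5338∠-90.0° Ω.
Step 5 — Source phasor: V = 59.2∠60.0° V = 29.6 + j51.27 V.
Step 6 — Current: I = V / Z = -0.009603 + j0.005548 A = 0.01109∠150.0° A.
Step 7 — Complex power: S = V·I* = 0.0001956 - j0.6566 VA.
Step 8 — Real power: P = Re(S) = 0.0001956 W.
Step 9 — Reactive power: Q = Im(S) = -0.6566 VAR.
Step 10 — Apparent power: |S| = 0.6566 VA.
Step 11 — Power factor: PF = P/|S| = 0.000298 (leading).

(a) P = 0.0001956 W  (b) Q = -0.6566 VAR  (c) S = 0.6566 VA  (d) PF = 0.000298 (leading)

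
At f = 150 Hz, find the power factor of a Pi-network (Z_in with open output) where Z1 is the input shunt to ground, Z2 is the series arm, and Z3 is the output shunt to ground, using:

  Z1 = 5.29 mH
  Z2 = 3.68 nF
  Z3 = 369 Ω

Step 1 — Angular frequency: ω = 2π·f = 2π·150 = 942.5 rad/s.
Step 2 — Component impedances:
  Z1: Z = jωL = j·942.5·0.00529 = 0 + j4.986 Ω
  Z2: Z = 1/(jωC) = -j/(ω·C) = 0 - j2.883e+05 Ω
  Z3: Z = R = 369 Ω
Step 3 — With open output, the series arm Z2 and the output shunt Z3 appear in series to ground: Z2 + Z3 = 369 - j2.883e+05 Ω.
Step 4 — Parallel with input shunt Z1: Z_in = Z1 || (Z2 + Z3) = 1.103e-07 + j4.986 Ω = 4.986∠90.0° Ω.
Step 5 — Power factor: PF = cos(φ) = Re(Z)/|Z| = 1.1034e-07/4.9858 = 2.213e-08.
Step 6 — Type: Im(Z) = 4.986 ⇒ lagging (phase φ = 90.0°).

PF = 2.213e-08 (lagging, φ = 90.0°)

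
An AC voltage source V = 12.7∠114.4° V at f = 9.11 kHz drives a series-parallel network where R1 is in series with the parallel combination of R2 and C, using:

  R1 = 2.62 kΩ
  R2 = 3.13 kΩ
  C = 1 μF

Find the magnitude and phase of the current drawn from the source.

Step 1 — Angular frequency: ω = 2π·f = 2π·9110 = 5.724e+04 rad/s.
Step 2 — Component impedances:
  R1: Z = R = 2620 Ω
  R2: Z = R = 3130 Ω
  C: Z = 1/(jωC) = -j/(ω·C) = 0 - j17.47 Ω
Step 3 — Parallel branch: R2 || C = 1/(1/R2 + 1/C) = 0.09751 - j17.47 Ω.
Step 4 — Series with R1: Z_total = R1 + (R2 || C) = 2620 - j17.47 Ω = 2620∠-0.4° Ω.
Step 5 — Source phasor: V = 12.7∠114.4° V = -5.246 + j11.57 V.
Step 6 — Ohm's law: I = V / Z_total = (-5.246 + j11.57) / (2620 - j17.47) = -0.002032 + j0.004401 A.
Step 7 — Convert to polar: |I| = 0.004847 A, ∠I = 114.8°.

I = 0.004847∠114.8° A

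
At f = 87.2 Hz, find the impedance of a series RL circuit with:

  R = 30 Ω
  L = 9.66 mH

Step 1 — Angular frequency: ω = 2π·f = 2π·87.2 = 547.9 rad/s.
Step 2 — Component impedances:
  R: Z = R = 30 Ω
  L: Z = jωL = j·547.9·0.00966 = 0 + j5.293 Ω
Step 3 — Series combination: Z_total = R + L = 30 + j5.293 Ω = 30.46∠10.0° Ω.

Z = 30 + j5.293 Ω = 30.46∠10.0° Ω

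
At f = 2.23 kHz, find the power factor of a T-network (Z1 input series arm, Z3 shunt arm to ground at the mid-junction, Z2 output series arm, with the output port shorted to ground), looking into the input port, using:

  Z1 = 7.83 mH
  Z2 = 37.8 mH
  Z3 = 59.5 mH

Step 1 — Angular frequency: ω = 2π·f = 2π·2230 = 1.401e+04 rad/s.
Step 2 — Component impedances:
  Z1: Z = jωL = j·1.401e+04·0.00783 = 0 + j109.7 Ω
  Z2: Z = jωL = j·1.401e+04·0.0378 = 0 + j529.6 Ω
  Z3: Z = jωL = j·1.401e+04·0.0595 = 0 + j833.7 Ω
Step 3 — With the output port shorted to ground, the output series arm Z2 runs from the junction to ground; the shunt arm Z3 also runs from the junction to ground. They appear in parallel: Z3 || Z2 = 0 + j323.9 Ω.
Step 4 — Series with input arm Z1: Z_in = Z1 + (Z3 || Z2) = 0 + j433.6 Ω = 433.6∠90.0° Ω.
Step 5 — Power factor: PF = cos(φ) = Re(Z)/|Z| = 0/433.6 = 0.
Step 6 — Type: Im(Z) = 433.6 ⇒ lagging (phase φ = 90.0°).

PF = 0 (lagging, φ = 90.0°)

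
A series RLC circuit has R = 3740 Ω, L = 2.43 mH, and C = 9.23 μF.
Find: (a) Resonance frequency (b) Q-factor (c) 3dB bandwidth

Step 1 — Resonance: ω₀ = 1/√(LC) = 1/√(0.00243·9.23e-06) = 6677 rad/s.
Step 2 — f₀ = ω₀/(2π) = 1063 Hz.
Step 3 — Series Q: Q = ω₀L/R = 6677·0.00243/3740 = 0.004338.
Step 4 — Bandwidth: Δω = ω₀/Q = 1.539e+06 rad/s; BW = Δω/(2π) = 2.45e+05 Hz.

(a) f₀ = 1063 Hz  (b) Q = 0.004338  (c) BW = 2.45e+05 Hz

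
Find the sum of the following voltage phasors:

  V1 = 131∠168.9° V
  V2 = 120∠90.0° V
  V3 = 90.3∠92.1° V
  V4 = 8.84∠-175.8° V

Step 1 — Convert each phasor to rectangular form:
  V1 = 131·(cos(168.9°) + j·sin(168.9°)) = -128.5 + j25.22 V
  V2 = 120·(cos(90.0°) + j·sin(90.0°)) = 0 + j120 V
  V3 = 90.3·(cos(92.1°) + j·sin(92.1°)) = -3.309 + j90.24 V
  V4 = 8.84·(cos(-175.8°) + j·sin(-175.8°)) = -8.816 - j0.6474 V
Step 2 — Sum components: V_total = -140.7 + j234.8 V.
Step 3 — Convert to polar: |V_total| = 273.7 V, ∠V_total = 120.9°.

V_total = 273.7∠120.9° V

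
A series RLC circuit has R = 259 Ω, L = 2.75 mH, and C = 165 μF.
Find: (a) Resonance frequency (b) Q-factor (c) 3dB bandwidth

Step 1 — Resonance: ω₀ = 1/√(LC) = 1/√(0.00275·0.000165) = 1485 rad/s.
Step 2 — f₀ = ω₀/(2π) = 236.3 Hz.
Step 3 — Series Q: Q = ω₀L/R = 1485·0.00275/259 = 0.01576.
Step 4 — Bandwidth: Δω = ω₀/Q = 9.418e+04 rad/s; BW = Δω/(2π) = 1.499e+04 Hz.

(a) f₀ = 236.3 Hz  (b) Q = 0.01576  (c) BW = 1.499e+04 Hz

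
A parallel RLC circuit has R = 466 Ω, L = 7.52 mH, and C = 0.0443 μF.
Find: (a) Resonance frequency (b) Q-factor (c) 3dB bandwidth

Step 1 — Resonance: ω₀ = 1/√(LC) = 1/√(0.00752·4.43e-08) = 5.479e+04 rad/s.
Step 2 — f₀ = ω₀/(2π) = 8720 Hz.
Step 3 — Parallel Q: Q = R/(ω₀L) = 466/(5.479e+04·0.00752) = 1.131.
Step 4 — Bandwidth: Δω = ω₀/Q = 4.844e+04 rad/s; BW = Δω/(2π) = 7710 Hz.

(a) f₀ = 8720 Hz  (b) Q = 1.131  (c) BW = 7710 Hz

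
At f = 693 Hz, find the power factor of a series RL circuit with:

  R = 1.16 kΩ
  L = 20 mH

Step 1 — Angular frequency: ω = 2π·f = 2π·693 = 4354 rad/s.
Step 2 — Component impedances:
  R: Z = R = 1160 Ω
  L: Z = jωL = j·4354·0.02 = 0 + j87.08 Ω
Step 3 — Series combination: Z_total = R + L = 1160 + j87.08 Ω = 1163∠4.3° Ω.
Step 4 — Power factor: PF = cos(φ) = Re(Z)/|Z| = 1160/1163.3 = 0.9972.
Step 5 — Type: Im(Z) = 87.08 ⇒ lagging (phase φ = 4.3°).

PF = 0.9972 (lagging, φ = 4.3°)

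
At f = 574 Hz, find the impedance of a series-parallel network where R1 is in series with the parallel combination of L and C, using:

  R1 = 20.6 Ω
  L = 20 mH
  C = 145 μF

Step 1 — Angular frequency: ω = 2π·f = 2π·574 = 3607 rad/s.
Step 2 — Component impedances:
  R1: Z = R = 20.6 Ω
  L: Z = jωL = j·3607·0.02 = 0 + j72.13 Ω
  C: Z = 1/(jωC) = -j/(ω·C) = 0 - j1.912 Ω
Step 3 — Parallel branch: L || C = 1/(1/L + 1/C) = 0 - j1.964 Ω.
Step 4 — Series with R1: Z_total = R1 + (L || C) = 20.6 - j1.964 Ω = 20.69∠-5.4° Ω.

Z = 20.6 - j1.964 Ω = 20.69∠-5.4° Ω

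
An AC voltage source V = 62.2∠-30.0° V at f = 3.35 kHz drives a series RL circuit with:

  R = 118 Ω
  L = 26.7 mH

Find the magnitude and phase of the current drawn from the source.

Step 1 — Angular frequency: ω = 2π·f = 2π·3350 = 2.105e+04 rad/s.
Step 2 — Component impedances:
  R: Z = R = 118 Ω
  L: Z = jωL = j·2.105e+04·0.0267 = 0 + j562 Ω
Step 3 — Series combination: Z_total = R + L = 118 + j562 Ω = 574.3∠78.1° Ω.
Step 4 — Source phasor: V = 62.2∠-30.0° V = 53.87 - j31.1 V.
Step 5 — Ohm's law: I = V / Z_total = (53.87 - j31.1) / (118 + j562) = -0.03373 - j0.1029 A.
Step 6 — Convert to polar: |I| = 0.1083 A, ∠I = -108.1°.

I = 0.1083∠-108.1° A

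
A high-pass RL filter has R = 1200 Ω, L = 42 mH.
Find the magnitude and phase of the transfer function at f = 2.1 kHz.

Step 1 — Angular frequency: ω = 2π·2100 = 1.319e+04 rad/s.
Step 2 — Transfer function: H(jω) = jωL/(R + jωL).
Step 3 — Numerator jωL = j·554.2; denominator R + jωL = 1200 + j554.2.
Step 4 — H = 0.1758 + j0.3806.
Step 5 — Magnitude: |H| = 0.4193 (-7.6 dB); phase: φ = 65.2°.

|H| = 0.4193 (-7.6 dB), φ = 65.2°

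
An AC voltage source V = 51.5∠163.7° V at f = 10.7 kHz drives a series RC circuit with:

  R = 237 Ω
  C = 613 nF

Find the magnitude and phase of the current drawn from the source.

Step 1 — Angular frequency: ω = 2π·f = 2π·1.07e+04 = 6.723e+04 rad/s.
Step 2 — Component impedances:
  R: Z = R = 237 Ω
  C: Z = 1/(jωC) = -j/(ω·C) = 0 - j24.26 Ω
Step 3 — Series combination: Z_total = R + C = 237 - j24.26 Ω = 238.2∠-5.8° Ω.
Step 4 — Source phasor: V = 51.5∠163.7° V = -49.43 + j14.45 V.
Step 5 — Ohm's law: I = V / Z_total = (-49.43 + j14.45) / (237 - j24.26) = -0.2126 + j0.03922 A.
Step 6 — Convert to polar: |I| = 0.2162 A, ∠I = 169.5°.

I = 0.2162∠169.5° A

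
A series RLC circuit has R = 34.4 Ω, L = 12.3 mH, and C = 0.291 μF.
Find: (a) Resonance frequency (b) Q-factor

Step 1 — Resonance condition Im(Z)=0 gives ω₀ = 1/√(LC).
Step 2 — ω₀ = 1/√(0.0123·2.91e-07) = 1.671e+04 rad/s.
Step 3 — f₀ = ω₀/(2π) = 2660 Hz.
Step 4 — Series Q: Q = ω₀L/R = 1.671e+04·0.0123/34.4 = 5.977.

(a) f₀ = 2660 Hz  (b) Q = 5.977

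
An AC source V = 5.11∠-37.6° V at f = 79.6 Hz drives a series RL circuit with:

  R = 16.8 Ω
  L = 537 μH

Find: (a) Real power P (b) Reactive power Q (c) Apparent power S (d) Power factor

Step 1 — Angular frequency: ω = 2π·f = 2π·79.6 = 500.1 rad/s.
Step 2 — Component impedances:
  R: Z = R = 16.8 Ω
  L: Z = jωL = j·500.1·0.000537 = 0 + j0.2686 Ω
Step 3 — Series combination: Z_total = R + L = 16.8 + j0.2686 Ω = 16.8∠0.9° Ω.
Step 4 — Source phasor: V = 5.11∠-37.6° V = 4.049 - j3.118 V.
Step 5 — Current: I = V / Z = 0.238 - j0.1894 A = 0.3041∠-38.5° A.
Step 6 — Complex power: S = V·I* = 1.554 + j0.02484 VA.
Step 7 — Real power: P = Re(S) = 1.554 W.
Step 8 — Reactive power: Q = Im(S) = 0.02484 VAR.
Step 9 — Apparent power: |S| = 1.554 VA.
Step 10 — Power factor: PF = P/|S| = 0.9999 (lagging).

(a) P = 1.554 W  (b) Q = 0.02484 VAR  (c) S = 1.554 VA  (d) PF = 0.9999 (lagging)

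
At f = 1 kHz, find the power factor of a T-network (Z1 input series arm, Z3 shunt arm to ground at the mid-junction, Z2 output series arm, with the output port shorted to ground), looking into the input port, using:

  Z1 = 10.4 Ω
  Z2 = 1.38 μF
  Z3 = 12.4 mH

Step 1 — Angular frequency: ω = 2π·f = 2π·1000 = 6283 rad/s.
Step 2 — Component impedances:
  Z1: Z = R = 10.4 Ω
  Z2: Z = 1/(jωC) = -j/(ω·C) = 0 - j115.3 Ω
  Z3: Z = jωL = j·6283·0.0124 = 0 + j77.91 Ω
Step 3 — With the output port shorted to ground, the output series arm Z2 runs from the junction to ground; the shunt arm Z3 also runs from the junction to ground. They appear in parallel: Z3 || Z2 = 0 + j240.1 Ω.
Step 4 — Series with input arm Z1: Z_in = Z1 + (Z3 || Z2) = 10.4 + j240.1 Ω = 240.4∠87.5° Ω.
Step 5 — Power factor: PF = cos(φ) = Re(Z)/|Z| = 10.4/240.36 = 0.04327.
Step 6 — Type: Im(Z) = 240.1 ⇒ lagging (phase φ = 87.5°).

PF = 0.04327 (lagging, φ = 87.5°)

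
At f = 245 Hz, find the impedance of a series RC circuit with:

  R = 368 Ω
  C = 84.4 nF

Step 1 — Angular frequency: ω = 2π·f = 2π·245 = 1539 rad/s.
Step 2 — Component impedances:
  R: Z = R = 368 Ω
  C: Z = 1/(jωC) = -j/(ω·C) = 0 - j7697 Ω
Step 3 — Series combination: Z_total = R + C = 368 - j7697 Ω = 7706∠-87.3° Ω.

Z = 368 - j7697 Ω = 7706∠-87.3° Ω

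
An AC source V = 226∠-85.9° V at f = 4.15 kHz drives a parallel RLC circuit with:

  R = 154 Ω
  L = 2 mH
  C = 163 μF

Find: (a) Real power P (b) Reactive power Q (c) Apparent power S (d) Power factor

Step 1 — Angular frequency: ω = 2π·f = 2π·4150 = 2.608e+04 rad/s.
Step 2 — Component impedances:
  R: Z = R = 154 Ω
  L: Z = jωL = j·2.608e+04·0.002 = 0 + j52.15 Ω
  C: Z = 1/(jωC) = -j/(ω·C) = 0 - j0.2353 Ω
Step 3 — Parallel combination: 1/Z_total = 1/R + 1/L + 1/C; Z_total = 0.0003627 - j0.2363 Ω = 0.2363∠-89.9° Ω.
Step 4 — Source phasor: V = 226∠-85.9° V = 16.16 - j225.4 V.
Step 5 — Current: I = V / Z = 953.9 + j66.9 A = 956.2∠4.0° A.
Step 6 — Complex power: S = V·I* = 331.7 - j2.161e+05 VA.
Step 7 — Real power: P = Re(S) = 331.7 W.
Step 8 — Reactive power: Q = Im(S) = -2.161e+05 VAR.
Step 9 — Apparent power: |S| = 2.161e+05 VA.
Step 10 — Power factor: PF = P/|S| = 0.001535 (leading).

(a) P = 331.7 W  (b) Q = -2.161e+05 VAR  (c) S = 2.161e+05 VA  (d) PF = 0.001535 (leading)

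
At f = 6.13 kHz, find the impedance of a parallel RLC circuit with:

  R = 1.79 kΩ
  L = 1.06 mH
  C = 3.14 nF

Step 1 — Angular frequency: ω = 2π·f = 2π·6130 = 3.852e+04 rad/s.
Step 2 — Component impedances:
  R: Z = R = 1790 Ω
  L: Z = jωL = j·3.852e+04·0.00106 = 0 + j40.83 Ω
  C: Z = 1/(jωC) = -j/(ω·C) = 0 - j8269 Ω
Step 3 — Parallel combination: 1/Z_total = 1/R + 1/L + 1/C; Z_total = 0.94 + j41.01 Ω = 41.02∠88.7° Ω.

Z = 0.94 + j41.01 Ω = 41.02∠88.7° Ω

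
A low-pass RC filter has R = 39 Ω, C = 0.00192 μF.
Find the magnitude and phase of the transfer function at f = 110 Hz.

Step 1 — Angular frequency: ω = 2π·110 = 691.2 rad/s.
Step 2 — Transfer function: H(jω) = 1/(1 + jωRC).
Step 3 — Denominator: 1 + jωRC = 1 + j·691.2·39·1.92e-09 = 1 + j5.175e-05.
Step 4 — H = 1 - j5.175e-05.
Step 5 — Magnitude: |H| = 1 (-0.0 dB); phase: φ = -0.0°.

|H| = 1 (-0.0 dB), φ = -0.0°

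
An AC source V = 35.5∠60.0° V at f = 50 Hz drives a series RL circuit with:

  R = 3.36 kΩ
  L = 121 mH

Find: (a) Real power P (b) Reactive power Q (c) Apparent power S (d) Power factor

Step 1 — Angular frequency: ω = 2π·f = 2π·50 = 314.2 rad/s.
Step 2 — Component impedances:
  R: Z = R = 3360 Ω
  L: Z = jωL = j·314.2·0.121 = 0 + j38.01 Ω
Step 3 — Series combination: Z_total = R + L = 3360 + j38.01 Ω = 3360∠0.6° Ω.
Step 4 — Source phasor: V = 35.5∠60.0° V = 17.75 + j30.74 V.
Step 5 — Current: I = V / Z = 0.005386 + j0.009089 A = 0.01056∠59.4° A.
Step 6 — Complex power: S = V·I* = 0.375 + j0.004243 VA.
Step 7 — Real power: P = Re(S) = 0.375 W.
Step 8 — Reactive power: Q = Im(S) = 0.004243 VAR.
Step 9 — Apparent power: |S| = 0.3751 VA.
Step 10 — Power factor: PF = P/|S| = 0.9999 (lagging).

(a) P = 0.375 W  (b) Q = 0.004243 VAR  (c) S = 0.3751 VA  (d) PF = 0.9999 (lagging)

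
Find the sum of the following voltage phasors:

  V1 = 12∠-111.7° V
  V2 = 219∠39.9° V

Step 1 — Convert each phasor to rectangular form:
  V1 = 12·(cos(-111.7°) + j·sin(-111.7°)) = -4.437 - j11.15 V
  V2 = 219·(cos(39.9°) + j·sin(39.9°)) = 168 + j140.5 V
Step 2 — Sum components: V_total = 163.6 + j129.3 V.
Step 3 — Convert to polar: |V_total| = 208.5 V, ∠V_total = 38.3°.

V_total = 208.5∠38.3° V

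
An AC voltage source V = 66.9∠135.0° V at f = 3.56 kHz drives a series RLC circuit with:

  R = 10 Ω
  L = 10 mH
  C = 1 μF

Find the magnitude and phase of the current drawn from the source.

Step 1 — Angular frequency: ω = 2π·f = 2π·3560 = 2.237e+04 rad/s.
Step 2 — Component impedances:
  R: Z = R = 10 Ω
  L: Z = jωL = j·2.237e+04·0.01 = 0 + j223.7 Ω
  C: Z = 1/(jωC) = -j/(ω·C) = 0 - j44.71 Ω
Step 3 — Series combination: Z_total = R + L + C = 10 + j179 Ω = 179.3∠86.8° Ω.
Step 4 — Source phasor: V = 66.9∠135.0° V = -47.31 + j47.31 V.
Step 5 — Ohm's law: I = V / Z_total = (-47.31 + j47.31) / (10 + j179) = 0.2488 + j0.2782 A.
Step 6 — Convert to polar: |I| = 0.3732 A, ∠I = 48.2°.

I = 0.3732∠48.2° A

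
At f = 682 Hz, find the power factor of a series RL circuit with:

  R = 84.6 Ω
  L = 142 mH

Step 1 — Angular frequency: ω = 2π·f = 2π·682 = 4285 rad/s.
Step 2 — Component impedances:
  R: Z = R = 84.6 Ω
  L: Z = jωL = j·4285·0.142 = 0 + j608.5 Ω
Step 3 — Series combination: Z_total = R + L = 84.6 + j608.5 Ω = 614.3∠82.1° Ω.
Step 4 — Power factor: PF = cos(φ) = Re(Z)/|Z| = 84.6/614.3 = 0.1377.
Step 5 — Type: Im(Z) = 608.5 ⇒ lagging (phase φ = 82.1°).

PF = 0.1377 (lagging, φ = 82.1°)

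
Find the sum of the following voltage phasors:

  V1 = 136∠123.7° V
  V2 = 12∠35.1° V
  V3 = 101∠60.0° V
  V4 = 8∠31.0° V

Step 1 — Convert each phasor to rectangular form:
  V1 = 136·(cos(123.7°) + j·sin(123.7°)) = -75.46 + j113.1 V
  V2 = 12·(cos(35.1°) + j·sin(35.1°)) = 9.818 + j6.9 V
  V3 = 101·(cos(60.0°) + j·sin(60.0°)) = 50.5 + j87.47 V
  V4 = 8·(cos(31.0°) + j·sin(31.0°)) = 6.857 + j4.12 V
Step 2 — Sum components: V_total = -8.284 + j211.6 V.
Step 3 — Convert to polar: |V_total| = 211.8 V, ∠V_total = 92.2°.

V_total = 211.8∠92.2° V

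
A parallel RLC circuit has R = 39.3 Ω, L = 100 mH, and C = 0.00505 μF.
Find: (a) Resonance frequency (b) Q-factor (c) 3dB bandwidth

Step 1 — Resonance: ω₀ = 1/√(LC) = 1/√(0.1·5.05e-09) = 4.45e+04 rad/s.
Step 2 — f₀ = ω₀/(2π) = 7082 Hz.
Step 3 — Parallel Q: Q = R/(ω₀L) = 39.3/(4.45e+04·0.1) = 0.008832.
Step 4 — Bandwidth: Δω = ω₀/Q = 5.039e+06 rad/s; BW = Δω/(2π) = 8.019e+05 Hz.

(a) f₀ = 7082 Hz  (b) Q = 0.008832  (c) BW = 8.019e+05 Hz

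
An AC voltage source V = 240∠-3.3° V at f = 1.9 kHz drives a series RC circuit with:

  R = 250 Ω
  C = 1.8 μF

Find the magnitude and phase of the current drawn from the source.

Step 1 — Angular frequency: ω = 2π·f = 2π·1900 = 1.194e+04 rad/s.
Step 2 — Component impedances:
  R: Z = R = 250 Ω
  C: Z = 1/(jωC) = -j/(ω·C) = 0 - j46.54 Ω
Step 3 — Series combination: Z_total = R + C = 250 - j46.54 Ω = 254.3∠-10.5° Ω.
Step 4 — Source phasor: V = 240∠-3.3° V = 239.6 - j13.82 V.
Step 5 — Ohm's law: I = V / Z_total = (239.6 - j13.82) / (250 - j46.54) = 0.9363 + j0.119 A.
Step 6 — Convert to polar: |I| = 0.9438 A, ∠I = 7.2°.

I = 0.9438∠7.2° A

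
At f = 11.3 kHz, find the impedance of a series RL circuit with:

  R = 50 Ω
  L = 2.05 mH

Step 1 — Angular frequency: ω = 2π·f = 2π·1.13e+04 = 7.1e+04 rad/s.
Step 2 — Component impedances:
  R: Z = R = 50 Ω
  L: Z = jωL = j·7.1e+04·0.00205 = 0 + j145.5 Ω
Step 3 — Series combination: Z_total = R + L = 50 + j145.5 Ω = 153.9∠71.0° Ω.

Z = 50 + j145.5 Ω = 153.9∠71.0° Ω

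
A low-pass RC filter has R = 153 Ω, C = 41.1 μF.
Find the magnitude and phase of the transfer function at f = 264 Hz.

Step 1 — Angular frequency: ω = 2π·264 = 1659 rad/s.
Step 2 — Transfer function: H(jω) = 1/(1 + jωRC).
Step 3 — Denominator: 1 + jωRC = 1 + j·1659·153·4.11e-05 = 1 + j10.43.
Step 4 — H = 0.009107 - j0.095.
Step 5 — Magnitude: |H| = 0.09543 (-20.4 dB); phase: φ = -84.5°.

|H| = 0.09543 (-20.4 dB), φ = -84.5°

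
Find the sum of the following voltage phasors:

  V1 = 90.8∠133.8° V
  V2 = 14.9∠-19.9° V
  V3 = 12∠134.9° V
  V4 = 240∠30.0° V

Step 1 — Convert each phasor to rectangular form:
  V1 = 90.8·(cos(133.8°) + j·sin(133.8°)) = -62.85 + j65.54 V
  V2 = 14.9·(cos(-19.9°) + j·sin(-19.9°)) = 14.01 - j5.072 V
  V3 = 12·(cos(134.9°) + j·sin(134.9°)) = -8.47 + j8.5 V
  V4 = 240·(cos(30.0°) + j·sin(30.0°)) = 207.8 + j120 V
Step 2 — Sum components: V_total = 150.5 + j189 V.
Step 3 — Convert to polar: |V_total| = 241.6 V, ∠V_total = 51.5°.

V_total = 241.6∠51.5° V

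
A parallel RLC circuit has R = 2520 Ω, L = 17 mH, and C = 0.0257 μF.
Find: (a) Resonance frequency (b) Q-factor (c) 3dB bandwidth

Step 1 — Resonance: ω₀ = 1/√(LC) = 1/√(0.017·2.57e-08) = 4.784e+04 rad/s.
Step 2 — f₀ = ω₀/(2π) = 7614 Hz.
Step 3 — Parallel Q: Q = R/(ω₀L) = 2520/(4.784e+04·0.017) = 3.098.
Step 4 — Bandwidth: Δω = ω₀/Q = 1.544e+04 rad/s; BW = Δω/(2π) = 2457 Hz.

(a) f₀ = 7614 Hz  (b) Q = 3.098  (c) BW = 2457 Hz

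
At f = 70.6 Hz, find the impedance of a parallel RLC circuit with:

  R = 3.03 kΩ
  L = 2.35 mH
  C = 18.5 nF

Step 1 — Angular frequency: ω = 2π·f = 2π·70.6 = 443.6 rad/s.
Step 2 — Component impedances:
  R: Z = R = 3030 Ω
  L: Z = jωL = j·443.6·0.00235 = 0 + j1.042 Ω
  C: Z = 1/(jωC) = -j/(ω·C) = 0 - j1.219e+05 Ω
Step 3 — Parallel combination: 1/Z_total = 1/R + 1/L + 1/C; Z_total = 0.0003586 + j1.042 Ω = 1.042∠90.0° Ω.

Z = 0.0003586 + j1.042 Ω = 1.042∠90.0° Ω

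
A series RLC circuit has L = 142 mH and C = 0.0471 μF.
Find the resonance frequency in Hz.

Step 1 — Resonance condition Im(Z)=0 gives ω₀ = 1/√(LC).
Step 2 — ω₀ = 1/√(0.142·4.71e-08) = 1.223e+04 rad/s.
Step 3 — f₀ = ω₀/(2π) = 1946 Hz.

f₀ = 1946 Hz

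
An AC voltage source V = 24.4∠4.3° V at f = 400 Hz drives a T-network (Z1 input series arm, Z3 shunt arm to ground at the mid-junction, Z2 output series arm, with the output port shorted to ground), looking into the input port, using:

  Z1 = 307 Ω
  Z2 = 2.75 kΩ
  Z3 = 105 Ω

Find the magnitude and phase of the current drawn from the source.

Step 1 — Angular frequency: ω = 2π·f = 2π·400 = 2513 rad/s.
Step 2 — Component impedances:
  Z1: Z = R = 307 Ω
  Z2: Z = R = 2750 Ω
  Z3: Z = R = 105 Ω
Step 3 — With the output port shorted to ground, the output series arm Z2 runs from the junction to ground; the shunt arm Z3 also runs from the junction to ground. They appear in parallel: Z3 || Z2 = 101.1 Ω.
Step 4 — Series with input arm Z1: Z_in = Z1 + (Z3 || Z2) = 408.1 Ω = 408.1∠0.0° Ω.
Step 5 — Source phasor: V = 24.4∠4.3° V = 24.33 + j1.829 V.
Step 6 — Ohm's law: I = V / Z_total = (24.33 + j1.829) / (408.1) = 0.05962 + j0.004483 A.
Step 7 — Convert to polar: |I| = 0.05978 A, ∠I = 4.3°.

I = 0.05978∠4.3° A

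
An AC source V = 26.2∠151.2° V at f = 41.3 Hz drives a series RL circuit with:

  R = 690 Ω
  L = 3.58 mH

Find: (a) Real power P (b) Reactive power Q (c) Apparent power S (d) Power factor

Step 1 — Angular frequency: ω = 2π·f = 2π·41.3 = 259.5 rad/s.
Step 2 — Component impedances:
  R: Z = R = 690 Ω
  L: Z = jωL = j·259.5·0.00358 = 0 + j0.929 Ω
Step 3 — Series combination: Z_total = R + L = 690 + j0.929 Ω = 690∠0.1° Ω.
Step 4 — Source phasor: V = 26.2∠151.2° V = -22.96 + j12.62 V.
Step 5 — Current: I = V / Z = -0.03325 + j0.01834 A = 0.03797∠151.1° A.
Step 6 — Complex power: S = V·I* = 0.9948 + j0.001339 VA.
Step 7 — Real power: P = Re(S) = 0.9948 W.
Step 8 — Reactive power: Q = Im(S) = 0.001339 VAR.
Step 9 — Apparent power: |S| = 0.9948 VA.
Step 10 — Power factor: PF = P/|S| = 1 (lagging).

(a) P = 0.9948 W  (b) Q = 0.001339 VAR  (c) S = 0.9948 VA  (d) PF = 1 (lagging)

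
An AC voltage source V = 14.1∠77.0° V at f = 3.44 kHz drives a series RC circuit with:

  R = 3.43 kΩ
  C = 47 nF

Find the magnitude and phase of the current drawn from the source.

Step 1 — Angular frequency: ω = 2π·f = 2π·3440 = 2.161e+04 rad/s.
Step 2 — Component impedances:
  R: Z = R = 3430 Ω
  C: Z = 1/(jωC) = -j/(ω·C) = 0 - j984.4 Ω
Step 3 — Series combination: Z_total = R + C = 3430 - j984.4 Ω = 3568∠-16.0° Ω.
Step 4 — Source phasor: V = 14.1∠77.0° V = 3.172 + j13.74 V.
Step 5 — Ohm's law: I = V / Z_total = (3.172 + j13.74) / (3430 - j984.4) = -0.0002077 + j0.003946 A.
Step 6 — Convert to polar: |I| = 0.003951 A, ∠I = 93.0°.

I = 0.003951∠93.0° A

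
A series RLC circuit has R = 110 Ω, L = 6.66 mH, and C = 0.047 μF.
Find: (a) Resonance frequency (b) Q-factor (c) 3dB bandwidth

Step 1 — Resonance: ω₀ = 1/√(LC) = 1/√(0.00666·4.7e-08) = 5.652e+04 rad/s.
Step 2 — f₀ = ω₀/(2π) = 8996 Hz.
Step 3 — Series Q: Q = ω₀L/R = 5.652e+04·0.00666/110 = 3.422.
Step 4 — Bandwidth: Δω = ω₀/Q = 1.652e+04 rad/s; BW = Δω/(2π) = 2629 Hz.

(a) f₀ = 8996 Hz  (b) Q = 3.422  (c) BW = 2629 Hz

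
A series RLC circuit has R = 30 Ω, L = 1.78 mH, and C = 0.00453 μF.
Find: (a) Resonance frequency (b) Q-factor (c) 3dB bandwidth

Step 1 — Resonance condition Im(Z)=0 gives ω₀ = 1/√(LC).
Step 2 — ω₀ = 1/√(0.00178·4.53e-09) = 3.522e+05 rad/s.
Step 3 — f₀ = ω₀/(2π) = 5.605e+04 Hz.
Step 4 — Series Q: Q = ω₀L/R = 3.522e+05·0.00178/30 = 20.89.
Step 5 — 3dB bandwidth: Δω = ω₀/Q = 1.685e+04 rad/s; BW = Δω/(2π) = 2682 Hz.

(a) f₀ = 5.605e+04 Hz  (b) Q = 20.89  (c) BW = 2682 Hz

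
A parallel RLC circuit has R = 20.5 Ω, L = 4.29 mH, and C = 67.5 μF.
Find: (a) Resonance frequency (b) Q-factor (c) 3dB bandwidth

Step 1 — Resonance: ω₀ = 1/√(LC) = 1/√(0.00429·6.75e-05) = 1858 rad/s.
Step 2 — f₀ = ω₀/(2π) = 295.8 Hz.
Step 3 — Parallel Q: Q = R/(ω₀L) = 20.5/(1858·0.00429) = 2.571.
Step 4 — Bandwidth: Δω = ω₀/Q = 722.7 rad/s; BW = Δω/(2π) = 115 Hz.

(a) f₀ = 295.8 Hz  (b) Q = 2.571  (c) BW = 115 Hz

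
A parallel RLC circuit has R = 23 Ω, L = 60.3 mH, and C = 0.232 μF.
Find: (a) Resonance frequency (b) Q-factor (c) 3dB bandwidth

Step 1 — Resonance: ω₀ = 1/√(LC) = 1/√(0.0603·2.32e-07) = 8455 rad/s.
Step 2 — f₀ = ω₀/(2π) = 1346 Hz.
Step 3 — Parallel Q: Q = R/(ω₀L) = 23/(8455·0.0603) = 0.04511.
Step 4 — Bandwidth: Δω = ω₀/Q = 1.874e+05 rad/s; BW = Δω/(2π) = 2.983e+04 Hz.

(a) f₀ = 1346 Hz  (b) Q = 0.04511  (c) BW = 2.983e+04 Hz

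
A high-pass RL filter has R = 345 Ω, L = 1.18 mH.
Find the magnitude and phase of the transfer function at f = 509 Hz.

Step 1 — Angular frequency: ω = 2π·509 = 3198 rad/s.
Step 2 — Transfer function: H(jω) = jωL/(R + jωL).
Step 3 — Numerator jωL = j·3.774; denominator R + jωL = 345 + j3.774.
Step 4 — H = 0.0001196 + j0.01094.
Step 5 — Magnitude: |H| = 0.01094 (-39.2 dB); phase: φ = 89.4°.

|H| = 0.01094 (-39.2 dB), φ = 89.4°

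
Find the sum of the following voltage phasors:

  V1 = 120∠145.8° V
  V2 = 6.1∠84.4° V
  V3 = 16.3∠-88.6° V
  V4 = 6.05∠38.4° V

Step 1 — Convert each phasor to rectangular form:
  V1 = 120·(cos(145.8°) + j·sin(145.8°)) = -99.25 + j67.45 V
  V2 = 6.1·(cos(84.4°) + j·sin(84.4°)) = 0.5953 + j6.071 V
  V3 = 16.3·(cos(-88.6°) + j·sin(-88.6°)) = 0.3982 - j16.3 V
  V4 = 6.05·(cos(38.4°) + j·sin(38.4°)) = 4.741 + j3.758 V
Step 2 — Sum components: V_total = -93.51 + j60.98 V.
Step 3 — Convert to polar: |V_total| = 111.6 V, ∠V_total = 146.9°.

V_total = 111.6∠146.9° V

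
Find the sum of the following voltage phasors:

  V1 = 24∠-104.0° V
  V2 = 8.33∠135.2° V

Step 1 — Convert each phasor to rectangular form:
  V1 = 24·(cos(-104.0°) + j·sin(-104.0°)) = -5.806 - j23.29 V
  V2 = 8.33·(cos(135.2°) + j·sin(135.2°)) = -5.911 + j5.87 V
Step 2 — Sum components: V_total = -11.72 - j17.42 V.
Step 3 — Convert to polar: |V_total| = 20.99 V, ∠V_total = -123.9°.

V_total = 20.99∠-123.9° V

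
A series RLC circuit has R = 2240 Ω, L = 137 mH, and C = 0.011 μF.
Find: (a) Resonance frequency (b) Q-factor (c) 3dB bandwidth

Step 1 — Resonance: ω₀ = 1/√(LC) = 1/√(0.137·1.1e-08) = 2.576e+04 rad/s.
Step 2 — f₀ = ω₀/(2π) = 4100 Hz.
Step 3 — Series Q: Q = ω₀L/R = 2.576e+04·0.137/2240 = 1.575.
Step 4 — Bandwidth: Δω = ω₀/Q = 1.635e+04 rad/s; BW = Δω/(2π) = 2602 Hz.

(a) f₀ = 4100 Hz  (b) Q = 1.575  (c) BW = 2602 Hz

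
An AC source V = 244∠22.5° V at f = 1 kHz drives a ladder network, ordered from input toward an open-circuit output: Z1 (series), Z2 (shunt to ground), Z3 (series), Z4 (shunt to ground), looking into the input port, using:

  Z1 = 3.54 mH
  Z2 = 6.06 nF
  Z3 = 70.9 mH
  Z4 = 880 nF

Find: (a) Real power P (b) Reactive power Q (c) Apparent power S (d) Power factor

Step 1 — Angular frequency: ω = 2π·f = 2π·1000 = 6283 rad/s.
Step 2 — Component impedances:
  Z1: Z = jωL = j·6283·0.00354 = 0 + j22.24 Ω
  Z2: Z = 1/(jωC) = -j/(ω·C) = 0 - j2.626e+04 Ω
  Z3: Z = jωL = j·6283·0.0709 = 0 + j445.5 Ω
  Z4: Z = 1/(jωC) = -j/(ω·C) = 0 - j180.9 Ω
Step 3 — Ladder network (open output): work backward from the far end, alternating series and parallel combinations. Z_in = 0 + j289.6 Ω = 289.6∠90.0° Ω.
Step 4 — Source phasor: V = 244∠22.5° V = 225.4 + j93.37 V.
Step 5 — Current: I = V / Z = 0.3225 - j0.7785 A = 0.8427∠-67.5° A.
Step 6 — Complex power: S = V·I* = 0 + j205.6 VA.
Step 7 — Real power: P = Re(S) = 0 W.
Step 8 — Reactive power: Q = Im(S) = 205.6 VAR.
Step 9 — Apparent power: |S| = 205.6 VA.
Step 10 — Power factor: PF = P/|S| = 0 (lagging).

(a) P = 0 W  (b) Q = 205.6 VAR  (c) S = 205.6 VA  (d) PF = 0 (lagging)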